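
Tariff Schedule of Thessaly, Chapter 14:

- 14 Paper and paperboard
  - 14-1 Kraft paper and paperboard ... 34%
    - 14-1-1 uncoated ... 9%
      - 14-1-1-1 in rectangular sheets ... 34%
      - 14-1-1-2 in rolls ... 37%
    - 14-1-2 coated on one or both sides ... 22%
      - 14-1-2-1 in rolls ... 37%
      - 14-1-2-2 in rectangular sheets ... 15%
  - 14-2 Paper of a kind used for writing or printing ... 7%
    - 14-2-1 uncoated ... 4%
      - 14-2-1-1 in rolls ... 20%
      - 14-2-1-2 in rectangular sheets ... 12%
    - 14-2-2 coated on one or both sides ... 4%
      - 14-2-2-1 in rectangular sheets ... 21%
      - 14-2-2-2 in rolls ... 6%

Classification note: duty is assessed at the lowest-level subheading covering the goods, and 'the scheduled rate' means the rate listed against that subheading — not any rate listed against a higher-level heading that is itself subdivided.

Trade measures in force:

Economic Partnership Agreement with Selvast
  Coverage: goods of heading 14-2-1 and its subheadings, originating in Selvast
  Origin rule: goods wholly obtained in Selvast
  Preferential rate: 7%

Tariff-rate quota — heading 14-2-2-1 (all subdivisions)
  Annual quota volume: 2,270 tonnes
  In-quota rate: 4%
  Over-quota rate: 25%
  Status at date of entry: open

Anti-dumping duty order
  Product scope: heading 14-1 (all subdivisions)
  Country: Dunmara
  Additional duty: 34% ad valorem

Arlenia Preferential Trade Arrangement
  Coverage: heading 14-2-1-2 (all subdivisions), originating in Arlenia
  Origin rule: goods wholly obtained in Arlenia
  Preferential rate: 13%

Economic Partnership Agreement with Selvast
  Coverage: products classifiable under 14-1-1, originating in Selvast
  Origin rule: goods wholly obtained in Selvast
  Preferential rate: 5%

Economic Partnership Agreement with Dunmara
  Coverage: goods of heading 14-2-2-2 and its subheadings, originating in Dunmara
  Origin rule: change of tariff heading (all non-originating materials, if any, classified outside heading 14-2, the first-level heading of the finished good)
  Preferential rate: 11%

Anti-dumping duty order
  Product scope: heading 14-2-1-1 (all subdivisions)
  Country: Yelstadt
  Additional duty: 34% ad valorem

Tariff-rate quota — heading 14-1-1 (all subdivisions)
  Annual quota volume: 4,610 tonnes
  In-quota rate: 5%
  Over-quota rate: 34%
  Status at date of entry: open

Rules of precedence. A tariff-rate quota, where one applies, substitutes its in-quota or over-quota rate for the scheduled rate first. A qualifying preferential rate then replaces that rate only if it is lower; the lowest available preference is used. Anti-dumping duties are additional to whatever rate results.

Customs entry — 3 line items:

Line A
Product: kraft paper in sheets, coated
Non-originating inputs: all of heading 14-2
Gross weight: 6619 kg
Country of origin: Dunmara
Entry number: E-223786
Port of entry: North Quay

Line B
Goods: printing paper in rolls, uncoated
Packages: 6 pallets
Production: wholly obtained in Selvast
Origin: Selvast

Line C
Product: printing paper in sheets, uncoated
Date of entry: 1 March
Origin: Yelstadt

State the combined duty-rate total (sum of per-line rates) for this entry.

68%

Line A: kraft paper → 14-1; coated → 14-1-2; in sheets → 14-1-2-2. Scheduled 15%. Dunmara agreement on 14-2-2-2: 14-1-2-2 not covered; anti-dumping (Dunmara, 14-1): +34%; total 15% + 34% = 49%. → 49%.
Line B: printing paper → 14-2; uncoated → 14-2-1; in rolls → 14-2-1-1. Scheduled 20%. Selvast agreement on 14-2-1: wholly obtained → 7% available; Selvast agreement on 14-1-1: 14-2-1-1 not covered; preferential 7%. → 7%.
Line C: printing paper → 14-2; uncoated → 14-2-1; in sheets → 14-2-1-2. Scheduled 12%. No special measure applies. → 12%.
Sum: 49% + 7% + 12% = 68%.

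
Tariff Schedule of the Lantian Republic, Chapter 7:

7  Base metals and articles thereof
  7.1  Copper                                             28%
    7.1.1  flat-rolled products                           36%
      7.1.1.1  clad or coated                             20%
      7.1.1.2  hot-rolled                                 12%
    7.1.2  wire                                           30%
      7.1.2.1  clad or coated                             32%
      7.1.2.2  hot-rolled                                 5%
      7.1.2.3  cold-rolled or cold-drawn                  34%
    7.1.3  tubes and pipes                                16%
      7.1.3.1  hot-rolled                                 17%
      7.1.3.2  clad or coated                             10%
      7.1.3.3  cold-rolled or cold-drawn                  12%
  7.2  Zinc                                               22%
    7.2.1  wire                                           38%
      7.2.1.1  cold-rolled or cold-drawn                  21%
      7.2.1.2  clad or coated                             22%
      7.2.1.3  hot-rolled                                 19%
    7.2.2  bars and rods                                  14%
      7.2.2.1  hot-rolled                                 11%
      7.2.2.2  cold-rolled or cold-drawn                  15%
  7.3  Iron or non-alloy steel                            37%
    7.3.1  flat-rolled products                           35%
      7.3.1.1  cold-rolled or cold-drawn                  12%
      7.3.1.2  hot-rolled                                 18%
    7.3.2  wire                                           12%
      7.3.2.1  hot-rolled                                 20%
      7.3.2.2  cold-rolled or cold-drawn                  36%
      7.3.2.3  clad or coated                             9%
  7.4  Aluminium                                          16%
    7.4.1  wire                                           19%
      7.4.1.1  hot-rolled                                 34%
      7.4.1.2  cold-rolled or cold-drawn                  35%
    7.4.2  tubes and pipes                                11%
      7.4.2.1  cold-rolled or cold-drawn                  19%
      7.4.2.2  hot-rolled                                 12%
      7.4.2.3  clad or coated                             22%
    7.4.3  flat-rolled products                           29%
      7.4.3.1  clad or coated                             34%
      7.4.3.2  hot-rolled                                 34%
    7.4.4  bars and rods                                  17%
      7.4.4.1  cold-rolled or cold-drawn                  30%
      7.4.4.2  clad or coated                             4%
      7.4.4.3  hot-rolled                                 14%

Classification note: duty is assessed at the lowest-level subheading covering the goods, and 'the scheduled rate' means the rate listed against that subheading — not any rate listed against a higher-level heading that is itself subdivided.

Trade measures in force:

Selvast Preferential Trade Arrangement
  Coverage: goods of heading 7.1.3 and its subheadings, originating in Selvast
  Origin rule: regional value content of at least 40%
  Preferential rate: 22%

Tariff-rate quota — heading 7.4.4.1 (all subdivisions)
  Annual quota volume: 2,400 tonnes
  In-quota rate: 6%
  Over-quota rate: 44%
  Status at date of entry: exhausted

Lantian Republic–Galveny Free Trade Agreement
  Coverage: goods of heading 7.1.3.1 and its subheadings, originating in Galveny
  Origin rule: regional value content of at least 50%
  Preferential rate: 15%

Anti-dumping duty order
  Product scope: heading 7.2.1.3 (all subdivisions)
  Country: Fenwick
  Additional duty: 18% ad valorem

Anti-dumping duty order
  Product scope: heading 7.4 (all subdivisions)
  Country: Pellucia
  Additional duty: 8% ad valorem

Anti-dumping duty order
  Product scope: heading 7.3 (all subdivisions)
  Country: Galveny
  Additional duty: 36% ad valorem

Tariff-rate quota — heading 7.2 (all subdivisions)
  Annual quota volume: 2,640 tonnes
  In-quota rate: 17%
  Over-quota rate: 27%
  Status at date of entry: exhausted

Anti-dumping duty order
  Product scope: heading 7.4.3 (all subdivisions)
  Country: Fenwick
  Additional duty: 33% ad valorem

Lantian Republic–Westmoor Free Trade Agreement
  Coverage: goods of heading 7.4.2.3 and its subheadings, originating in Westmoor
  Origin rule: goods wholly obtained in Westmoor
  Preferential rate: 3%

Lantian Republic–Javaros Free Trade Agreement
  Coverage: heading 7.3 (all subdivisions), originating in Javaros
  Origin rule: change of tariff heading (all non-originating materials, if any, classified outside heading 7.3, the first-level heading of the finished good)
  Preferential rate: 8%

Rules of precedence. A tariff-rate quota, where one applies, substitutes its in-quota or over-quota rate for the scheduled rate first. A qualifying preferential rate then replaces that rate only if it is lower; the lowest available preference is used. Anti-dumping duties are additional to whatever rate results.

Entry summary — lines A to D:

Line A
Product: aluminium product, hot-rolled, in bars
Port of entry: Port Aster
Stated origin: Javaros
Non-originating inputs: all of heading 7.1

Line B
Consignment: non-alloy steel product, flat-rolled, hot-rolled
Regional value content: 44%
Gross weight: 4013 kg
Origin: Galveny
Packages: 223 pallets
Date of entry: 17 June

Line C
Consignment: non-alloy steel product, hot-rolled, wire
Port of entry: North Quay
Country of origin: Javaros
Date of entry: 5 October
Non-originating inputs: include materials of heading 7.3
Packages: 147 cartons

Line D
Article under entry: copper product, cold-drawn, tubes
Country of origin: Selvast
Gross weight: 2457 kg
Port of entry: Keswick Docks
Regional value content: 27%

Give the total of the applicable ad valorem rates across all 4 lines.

100%

Line A: aluminium → 7.4; in bars → 7.4.4; hot-rolled → 7.4.4.3. Scheduled 14%. Javaros agreement on 7.3: 7.4.4.3 not covered. → 14%.
Line B: non-alloy steel → 7.3; flat-rolled → 7.3.1; hot-rolled → 7.3.1.2. Scheduled 18%. Galveny agreement on 7.1.3.1: 7.3.1.2 not covered; anti-dumping (Galveny, 7.3): +36%; total 18% + 36% = 54%. → 54%.
Line C: non-alloy steel → 7.3; wire → 7.3.2; hot-rolled → 7.3.2.1. Scheduled 20%. Javaros agreement on 7.3: CTH not met. → 20%.
Line D: copper → 7.1; tubes → 7.1.3; cold-drawn → 7.1.3.3. Scheduled 12%. Selvast agreement on 7.1.3: RVC < 40%. → 12%.
Sum: 14% + 54% + 20% + 12% = 100%.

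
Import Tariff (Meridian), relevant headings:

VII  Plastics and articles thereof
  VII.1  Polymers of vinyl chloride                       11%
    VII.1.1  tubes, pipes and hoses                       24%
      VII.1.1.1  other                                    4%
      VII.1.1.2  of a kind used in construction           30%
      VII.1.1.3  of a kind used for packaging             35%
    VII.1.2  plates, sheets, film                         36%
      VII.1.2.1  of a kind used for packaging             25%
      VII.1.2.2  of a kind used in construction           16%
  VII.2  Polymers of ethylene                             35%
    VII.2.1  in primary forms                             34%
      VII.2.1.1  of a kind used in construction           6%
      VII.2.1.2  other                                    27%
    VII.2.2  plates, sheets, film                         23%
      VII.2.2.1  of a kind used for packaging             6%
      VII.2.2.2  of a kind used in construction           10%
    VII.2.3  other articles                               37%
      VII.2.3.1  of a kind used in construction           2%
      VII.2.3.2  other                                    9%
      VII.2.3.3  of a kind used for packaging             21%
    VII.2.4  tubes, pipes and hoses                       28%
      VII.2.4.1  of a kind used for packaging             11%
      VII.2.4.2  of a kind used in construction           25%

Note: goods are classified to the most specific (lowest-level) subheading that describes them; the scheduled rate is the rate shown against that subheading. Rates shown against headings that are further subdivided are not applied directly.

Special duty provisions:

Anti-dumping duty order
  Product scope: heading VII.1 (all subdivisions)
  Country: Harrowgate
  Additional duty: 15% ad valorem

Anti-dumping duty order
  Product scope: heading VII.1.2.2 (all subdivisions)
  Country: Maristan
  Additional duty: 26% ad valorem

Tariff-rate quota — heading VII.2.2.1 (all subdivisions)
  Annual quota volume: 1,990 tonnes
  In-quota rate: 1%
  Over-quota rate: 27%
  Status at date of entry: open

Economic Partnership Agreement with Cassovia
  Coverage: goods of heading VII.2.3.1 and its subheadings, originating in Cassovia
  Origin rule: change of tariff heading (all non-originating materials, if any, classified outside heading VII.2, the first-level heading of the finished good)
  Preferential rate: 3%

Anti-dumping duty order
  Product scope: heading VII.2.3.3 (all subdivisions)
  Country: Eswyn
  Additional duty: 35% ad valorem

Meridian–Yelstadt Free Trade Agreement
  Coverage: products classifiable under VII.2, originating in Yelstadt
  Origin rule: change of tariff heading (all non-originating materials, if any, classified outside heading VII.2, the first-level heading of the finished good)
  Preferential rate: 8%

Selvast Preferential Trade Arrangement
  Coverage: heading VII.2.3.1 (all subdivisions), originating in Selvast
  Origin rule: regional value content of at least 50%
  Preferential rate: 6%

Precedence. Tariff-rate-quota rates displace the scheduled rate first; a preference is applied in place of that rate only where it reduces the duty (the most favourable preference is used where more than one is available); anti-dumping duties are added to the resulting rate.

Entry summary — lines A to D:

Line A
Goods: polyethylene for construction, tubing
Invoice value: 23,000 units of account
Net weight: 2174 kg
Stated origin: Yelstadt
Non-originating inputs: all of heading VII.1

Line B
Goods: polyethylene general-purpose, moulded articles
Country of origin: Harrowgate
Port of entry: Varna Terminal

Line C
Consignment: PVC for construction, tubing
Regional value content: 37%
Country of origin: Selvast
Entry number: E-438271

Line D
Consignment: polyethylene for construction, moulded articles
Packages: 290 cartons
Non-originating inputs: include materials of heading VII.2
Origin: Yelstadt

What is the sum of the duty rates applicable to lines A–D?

49%

Line A: polyethylene → VII.2; tubing → VII.2.4; for construction → VII.2.4.2. Scheduled 25%. Yelstadt agreement on VII.2: CTH met → 8% available; preferential 8%. → 8%.
Line B: polyethylene → VII.2; moulded articles → VII.2.3; general-purpose → VII.2.3.2. Scheduled 9%. No special measure applies. → 9%.
Line C: PVC → VII.1; tubing → VII.1.1; for construction → VII.1.1.2. Scheduled 30%. Selvast agreement on VII.2.3.1: VII.1.1.2 not covered. → 30%.
Line D: polyethylene → VII.2; moulded articles → VII.2.3; for construction → VII.2.3.1. Scheduled 2%. Yelstadt agreement on VII.2: CTH not met. → 2%.
Sum: 8% + 9% + 30% + 2% = 49%.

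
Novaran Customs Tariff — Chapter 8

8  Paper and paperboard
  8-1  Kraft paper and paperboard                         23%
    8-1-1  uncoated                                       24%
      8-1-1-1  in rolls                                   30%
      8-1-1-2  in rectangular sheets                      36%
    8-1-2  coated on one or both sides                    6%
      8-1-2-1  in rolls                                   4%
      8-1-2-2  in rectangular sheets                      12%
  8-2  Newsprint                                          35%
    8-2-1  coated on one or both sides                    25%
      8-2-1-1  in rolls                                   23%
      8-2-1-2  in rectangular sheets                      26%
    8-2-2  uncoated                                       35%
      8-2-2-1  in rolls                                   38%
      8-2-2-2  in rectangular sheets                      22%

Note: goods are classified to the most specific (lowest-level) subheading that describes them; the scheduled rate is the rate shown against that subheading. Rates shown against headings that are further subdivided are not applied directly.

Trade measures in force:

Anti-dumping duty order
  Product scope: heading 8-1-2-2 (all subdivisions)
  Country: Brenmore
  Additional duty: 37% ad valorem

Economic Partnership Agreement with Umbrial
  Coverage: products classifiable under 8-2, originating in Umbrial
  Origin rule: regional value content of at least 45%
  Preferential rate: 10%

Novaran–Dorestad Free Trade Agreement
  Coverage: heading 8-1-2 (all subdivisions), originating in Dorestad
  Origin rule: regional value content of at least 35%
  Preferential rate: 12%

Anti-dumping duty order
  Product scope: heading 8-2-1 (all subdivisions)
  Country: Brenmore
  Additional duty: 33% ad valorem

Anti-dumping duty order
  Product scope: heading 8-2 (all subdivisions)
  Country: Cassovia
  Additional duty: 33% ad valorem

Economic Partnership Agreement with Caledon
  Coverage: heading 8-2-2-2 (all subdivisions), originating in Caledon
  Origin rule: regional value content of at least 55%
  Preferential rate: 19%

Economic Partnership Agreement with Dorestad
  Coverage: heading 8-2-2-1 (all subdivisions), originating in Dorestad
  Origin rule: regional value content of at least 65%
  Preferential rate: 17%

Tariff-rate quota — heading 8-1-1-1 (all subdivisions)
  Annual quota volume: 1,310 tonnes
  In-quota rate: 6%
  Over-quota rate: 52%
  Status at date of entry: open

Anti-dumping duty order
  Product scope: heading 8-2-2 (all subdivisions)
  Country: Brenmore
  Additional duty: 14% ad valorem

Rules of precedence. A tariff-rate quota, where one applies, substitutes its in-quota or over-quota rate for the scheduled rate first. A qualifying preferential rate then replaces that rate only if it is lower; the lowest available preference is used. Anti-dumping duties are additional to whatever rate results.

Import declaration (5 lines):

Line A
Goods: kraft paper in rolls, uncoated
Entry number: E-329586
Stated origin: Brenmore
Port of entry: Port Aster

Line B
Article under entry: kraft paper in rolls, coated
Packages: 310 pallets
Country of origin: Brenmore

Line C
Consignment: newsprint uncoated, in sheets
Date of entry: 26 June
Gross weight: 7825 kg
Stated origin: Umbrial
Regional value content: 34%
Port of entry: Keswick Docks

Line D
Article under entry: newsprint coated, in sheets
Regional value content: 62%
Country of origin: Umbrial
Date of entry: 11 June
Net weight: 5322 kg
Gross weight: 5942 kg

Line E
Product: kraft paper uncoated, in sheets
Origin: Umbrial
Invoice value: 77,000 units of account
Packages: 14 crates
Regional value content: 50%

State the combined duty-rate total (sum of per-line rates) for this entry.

78%

Line A: kraft paper → 8-1; uncoated → 8-1-1; in rolls → 8-1-1-1. Scheduled 30%. quota on 8-1-1-1 open → in-quota 6%. → 6%.
Line B: kraft paper → 8-1; coated → 8-1-2; in rolls → 8-1-2-1. Scheduled 4%. No special measure applies. → 4%.
Line C: newsprint → 8-2; uncoated → 8-2-2; in sheets → 8-2-2-2. Scheduled 22%. Umbrial agreement on 8-2: RVC < 45%. → 22%.
Line D: newsprint → 8-2; coated → 8-2-1; in sheets → 8-2-1-2. Scheduled 26%. Umbrial agreement on 8-2: RVC ≥ 45% → 10% available; preferential 10%. → 10%.
Line E: kraft paper → 8-1; uncoated → 8-1-1; in sheets → 8-1-1-2. Scheduled 36%. Umbrial agreement on 8-2: 8-1-1-2 not covered. → 36%.
Sum: 6% + 4% + 22% + 10% + 36% = 78%.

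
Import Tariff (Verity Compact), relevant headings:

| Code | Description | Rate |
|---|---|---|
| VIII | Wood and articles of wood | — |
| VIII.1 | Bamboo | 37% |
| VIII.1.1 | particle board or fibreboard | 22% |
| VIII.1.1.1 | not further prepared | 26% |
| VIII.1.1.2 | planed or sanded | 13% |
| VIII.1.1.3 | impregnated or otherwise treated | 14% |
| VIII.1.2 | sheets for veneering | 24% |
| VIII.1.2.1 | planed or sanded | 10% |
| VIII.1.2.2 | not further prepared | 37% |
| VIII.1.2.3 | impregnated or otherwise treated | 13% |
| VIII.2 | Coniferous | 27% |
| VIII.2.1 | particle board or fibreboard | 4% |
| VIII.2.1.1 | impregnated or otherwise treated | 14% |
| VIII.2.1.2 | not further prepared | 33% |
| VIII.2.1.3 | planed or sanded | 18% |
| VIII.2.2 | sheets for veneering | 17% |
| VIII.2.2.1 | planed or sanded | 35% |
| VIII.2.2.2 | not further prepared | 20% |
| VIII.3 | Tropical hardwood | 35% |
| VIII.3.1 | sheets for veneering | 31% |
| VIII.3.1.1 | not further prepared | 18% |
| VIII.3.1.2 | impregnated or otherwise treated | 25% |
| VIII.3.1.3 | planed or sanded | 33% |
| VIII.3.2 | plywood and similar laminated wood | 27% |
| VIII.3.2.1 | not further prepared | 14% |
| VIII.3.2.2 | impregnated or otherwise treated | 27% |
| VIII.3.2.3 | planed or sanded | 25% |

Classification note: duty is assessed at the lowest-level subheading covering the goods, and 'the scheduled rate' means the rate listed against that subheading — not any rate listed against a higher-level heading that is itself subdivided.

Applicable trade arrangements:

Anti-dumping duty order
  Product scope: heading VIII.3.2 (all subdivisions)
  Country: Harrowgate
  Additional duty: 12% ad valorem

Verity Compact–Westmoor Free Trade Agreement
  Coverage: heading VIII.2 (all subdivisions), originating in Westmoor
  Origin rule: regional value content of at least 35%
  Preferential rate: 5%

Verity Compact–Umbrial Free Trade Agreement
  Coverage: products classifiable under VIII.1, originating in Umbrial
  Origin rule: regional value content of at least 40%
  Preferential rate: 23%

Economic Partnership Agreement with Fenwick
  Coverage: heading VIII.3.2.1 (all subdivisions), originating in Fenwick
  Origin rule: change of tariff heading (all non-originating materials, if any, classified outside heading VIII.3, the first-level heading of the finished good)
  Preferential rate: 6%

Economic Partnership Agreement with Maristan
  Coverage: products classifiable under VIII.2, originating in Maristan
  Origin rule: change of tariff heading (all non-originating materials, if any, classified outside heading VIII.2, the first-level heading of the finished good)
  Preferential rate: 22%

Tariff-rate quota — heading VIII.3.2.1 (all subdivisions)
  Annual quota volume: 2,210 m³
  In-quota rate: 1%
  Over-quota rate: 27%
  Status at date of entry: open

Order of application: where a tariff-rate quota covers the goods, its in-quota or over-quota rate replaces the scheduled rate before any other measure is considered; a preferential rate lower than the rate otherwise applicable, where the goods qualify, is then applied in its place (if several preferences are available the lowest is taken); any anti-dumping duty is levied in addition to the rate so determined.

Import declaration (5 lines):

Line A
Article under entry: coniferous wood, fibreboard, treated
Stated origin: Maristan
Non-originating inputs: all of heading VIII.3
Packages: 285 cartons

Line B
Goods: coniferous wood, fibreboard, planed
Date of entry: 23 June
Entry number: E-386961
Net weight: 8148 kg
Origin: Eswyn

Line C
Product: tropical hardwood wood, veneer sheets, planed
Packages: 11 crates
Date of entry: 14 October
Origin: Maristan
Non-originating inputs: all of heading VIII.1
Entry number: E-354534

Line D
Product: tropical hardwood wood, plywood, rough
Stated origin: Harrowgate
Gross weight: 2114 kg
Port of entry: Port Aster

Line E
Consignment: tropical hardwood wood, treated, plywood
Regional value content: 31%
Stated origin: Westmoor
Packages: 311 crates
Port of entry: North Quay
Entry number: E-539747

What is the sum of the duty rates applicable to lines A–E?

105%

Line A: coniferous → VIII.2; fibreboard → VIII.2.1; treated → VIII.2.1.1. Scheduled 14%. Maristan agreement on VIII.2: CTH met → 22% available; preference 22% not lower than 14% → no reduction. → 14%.
Line B: coniferous → VIII.2; fibreboard → VIII.2.1; planed → VIII.2.1.3. Scheduled 18%. No special measure applies. → 18%.
Line C: tropical hardwood → VIII.3; veneer sheets → VIII.3.1; planed → VIII.3.1.3. Scheduled 33%. Maristan agreement on VIII.2: VIII.3.1.3 not covered. → 33%.
Line D: tropical hardwood → VIII.3; plywood → VIII.3.2; rough → VIII.3.2.1. Scheduled 14%. quota on VIII.3.2.1 open → in-quota 1%; anti-dumping (Harrowgate, VIII.3.2): +12%; total 1% + 12% = 13%. → 13%.
Line E: tropical hardwood → VIII.3; plywood → VIII.3.2; treated → VIII.3.2.2. Scheduled 27%. Westmoor agreement on VIII.2: VIII.3.2.2 not covered. → 27%.
Sum: 14% + 18% + 33% + 13% + 27% = 105%.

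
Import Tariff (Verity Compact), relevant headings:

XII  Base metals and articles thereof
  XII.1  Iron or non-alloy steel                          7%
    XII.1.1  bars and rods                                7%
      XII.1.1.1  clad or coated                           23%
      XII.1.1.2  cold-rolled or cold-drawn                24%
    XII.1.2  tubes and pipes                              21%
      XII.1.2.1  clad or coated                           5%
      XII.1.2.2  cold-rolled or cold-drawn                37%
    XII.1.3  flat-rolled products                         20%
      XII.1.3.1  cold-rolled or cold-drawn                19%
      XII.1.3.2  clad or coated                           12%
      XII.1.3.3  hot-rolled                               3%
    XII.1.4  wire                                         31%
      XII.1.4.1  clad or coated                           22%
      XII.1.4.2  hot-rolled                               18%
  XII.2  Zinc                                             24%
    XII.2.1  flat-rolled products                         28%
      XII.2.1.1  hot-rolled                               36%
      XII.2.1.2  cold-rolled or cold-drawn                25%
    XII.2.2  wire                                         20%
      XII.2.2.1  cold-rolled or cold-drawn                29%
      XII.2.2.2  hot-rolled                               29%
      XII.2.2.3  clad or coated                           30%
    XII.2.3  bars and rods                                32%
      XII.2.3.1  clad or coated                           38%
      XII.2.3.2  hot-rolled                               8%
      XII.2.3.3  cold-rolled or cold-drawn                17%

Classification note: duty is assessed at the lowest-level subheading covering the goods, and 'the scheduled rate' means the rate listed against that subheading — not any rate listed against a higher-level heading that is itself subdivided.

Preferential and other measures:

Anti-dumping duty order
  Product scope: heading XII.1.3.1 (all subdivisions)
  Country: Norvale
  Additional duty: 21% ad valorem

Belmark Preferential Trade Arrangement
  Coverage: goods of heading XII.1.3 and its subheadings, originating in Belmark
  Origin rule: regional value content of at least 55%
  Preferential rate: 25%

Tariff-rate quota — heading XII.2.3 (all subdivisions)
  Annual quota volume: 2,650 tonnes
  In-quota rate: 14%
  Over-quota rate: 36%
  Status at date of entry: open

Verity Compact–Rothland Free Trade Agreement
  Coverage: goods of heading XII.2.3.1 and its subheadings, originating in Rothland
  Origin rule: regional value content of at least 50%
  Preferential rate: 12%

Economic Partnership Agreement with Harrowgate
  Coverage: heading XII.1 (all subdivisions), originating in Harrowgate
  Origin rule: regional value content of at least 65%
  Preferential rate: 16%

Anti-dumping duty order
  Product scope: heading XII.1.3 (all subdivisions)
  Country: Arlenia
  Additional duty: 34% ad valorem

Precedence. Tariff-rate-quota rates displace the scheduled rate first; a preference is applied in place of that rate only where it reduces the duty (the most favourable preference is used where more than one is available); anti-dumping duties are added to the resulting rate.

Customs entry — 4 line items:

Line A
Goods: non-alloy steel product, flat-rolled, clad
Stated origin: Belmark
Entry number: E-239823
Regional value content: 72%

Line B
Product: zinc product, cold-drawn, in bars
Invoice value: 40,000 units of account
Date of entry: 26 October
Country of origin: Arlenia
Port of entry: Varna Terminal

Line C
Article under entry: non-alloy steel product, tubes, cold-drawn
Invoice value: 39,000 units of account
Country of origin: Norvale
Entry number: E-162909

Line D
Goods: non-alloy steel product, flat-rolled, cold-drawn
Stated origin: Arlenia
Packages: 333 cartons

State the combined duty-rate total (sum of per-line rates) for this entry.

Line A: non-alloy steel → XII.1; flat-rolled → XII.1.3; clad → XII.1.3.2. Scheduled 12%. Belmark agreement on XII.1.3: RVC ≥ 55% → 25% available; preference 25% not lower than 12% → no reduction. → 12%.
Line B: zinc → XII.2; in bars → XII.2.3; cold-drawn → XII.2.3.3. Scheduled 17%. quota on XII.2.3 open → in-quota 14%. → 14%.
Line C: non-alloy steel → XII.1; tubes → XII.1.2; cold-drawn → XII.1.2.2. Scheduled 37%. No special measure applies. → 37%.
Line D: non-alloy steel → XII.1; flat-rolled → XII.1.3; cold-drawn → XII.1.3.1. Scheduled 19%. anti-dumping (Arlenia, XII.1.3): +34%; total 19% + 34% = 53%. → 53%.
Sum: 12% + 14% + 37% + 53% = 116%.

116%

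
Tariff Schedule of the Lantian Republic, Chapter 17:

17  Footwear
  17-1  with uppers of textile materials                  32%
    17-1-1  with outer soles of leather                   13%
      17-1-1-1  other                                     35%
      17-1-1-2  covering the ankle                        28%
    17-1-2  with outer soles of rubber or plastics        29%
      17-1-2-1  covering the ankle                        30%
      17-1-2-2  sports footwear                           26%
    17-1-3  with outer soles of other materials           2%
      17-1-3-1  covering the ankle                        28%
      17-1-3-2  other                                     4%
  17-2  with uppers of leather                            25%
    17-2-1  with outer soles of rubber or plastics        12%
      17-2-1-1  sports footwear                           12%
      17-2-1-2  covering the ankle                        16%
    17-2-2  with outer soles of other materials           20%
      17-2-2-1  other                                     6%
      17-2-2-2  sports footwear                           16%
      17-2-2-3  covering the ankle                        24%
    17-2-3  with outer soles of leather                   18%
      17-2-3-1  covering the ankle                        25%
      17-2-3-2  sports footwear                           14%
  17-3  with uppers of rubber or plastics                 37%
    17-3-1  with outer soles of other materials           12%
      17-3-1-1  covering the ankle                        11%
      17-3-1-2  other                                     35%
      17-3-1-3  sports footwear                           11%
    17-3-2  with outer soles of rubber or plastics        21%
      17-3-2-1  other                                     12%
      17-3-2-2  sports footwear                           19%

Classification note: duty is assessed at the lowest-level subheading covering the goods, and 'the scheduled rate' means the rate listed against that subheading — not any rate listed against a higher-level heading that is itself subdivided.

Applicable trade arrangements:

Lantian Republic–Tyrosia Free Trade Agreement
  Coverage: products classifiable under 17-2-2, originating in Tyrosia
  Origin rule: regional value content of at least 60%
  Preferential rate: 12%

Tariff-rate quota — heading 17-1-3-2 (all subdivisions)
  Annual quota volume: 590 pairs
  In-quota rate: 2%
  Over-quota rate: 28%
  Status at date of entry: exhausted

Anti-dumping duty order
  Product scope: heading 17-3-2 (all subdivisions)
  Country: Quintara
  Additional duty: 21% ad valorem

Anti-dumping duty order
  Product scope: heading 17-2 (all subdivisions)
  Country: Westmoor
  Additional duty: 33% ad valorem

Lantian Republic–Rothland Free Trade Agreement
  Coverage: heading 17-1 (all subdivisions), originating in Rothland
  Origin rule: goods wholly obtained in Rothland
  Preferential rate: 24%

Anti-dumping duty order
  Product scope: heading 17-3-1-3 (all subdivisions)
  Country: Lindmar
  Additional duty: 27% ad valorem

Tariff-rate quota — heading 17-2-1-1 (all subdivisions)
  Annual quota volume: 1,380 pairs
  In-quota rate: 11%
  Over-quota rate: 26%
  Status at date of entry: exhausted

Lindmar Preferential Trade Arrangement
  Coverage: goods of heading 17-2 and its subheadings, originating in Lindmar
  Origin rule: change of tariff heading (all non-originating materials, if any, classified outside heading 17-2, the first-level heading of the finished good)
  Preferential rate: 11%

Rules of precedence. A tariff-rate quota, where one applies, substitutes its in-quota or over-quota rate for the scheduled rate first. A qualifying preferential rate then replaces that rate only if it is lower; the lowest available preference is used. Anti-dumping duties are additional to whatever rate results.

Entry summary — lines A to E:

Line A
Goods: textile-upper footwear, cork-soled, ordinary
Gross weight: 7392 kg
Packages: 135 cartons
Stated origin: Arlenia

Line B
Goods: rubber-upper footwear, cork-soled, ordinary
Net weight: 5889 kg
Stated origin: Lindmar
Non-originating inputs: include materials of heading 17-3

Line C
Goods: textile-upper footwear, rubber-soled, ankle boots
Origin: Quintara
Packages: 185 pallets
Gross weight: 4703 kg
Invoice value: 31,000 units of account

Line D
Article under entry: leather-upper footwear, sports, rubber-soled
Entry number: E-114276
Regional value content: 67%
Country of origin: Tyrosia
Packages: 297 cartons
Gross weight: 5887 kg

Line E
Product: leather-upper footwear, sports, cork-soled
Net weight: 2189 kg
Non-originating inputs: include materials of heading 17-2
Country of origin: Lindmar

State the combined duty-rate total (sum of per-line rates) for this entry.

135%

Line A: textile-upper → 17-1; cork-soled → 17-1-3; ordinary → 17-1-3-2. Scheduled 4%. quota on 17-1-3-2 exhausted → over-quota 28%. → 28%.
Line B: rubber-upper → 17-3; cork-soled → 17-3-1; ordinary → 17-3-1-2. Scheduled 35%. Lindmar agreement on 17-2: 17-3-1-2 not covered. → 35%.
Line C: textile-upper → 17-1; rubber-soled → 17-1-2; ankle boots → 17-1-2-1. Scheduled 30%. No special measure applies. → 30%.
Line D: leather-upper → 17-2; rubber-soled → 17-2-1; sports → 17-2-1-1. Scheduled 12%. quota on 17-2-1-1 exhausted → over-quota 26%; Tyrosia agreement on 17-2-2: 17-2-1-1 not covered. → 26%.
Line E: leather-upper → 17-2; cork-soled → 17-2-2; sports → 17-2-2-2. Scheduled 16%. Lindmar agreement on 17-2: CTH not met. → 16%.
Sum: 28% + 35% + 30% + 26% + 16% = 135%.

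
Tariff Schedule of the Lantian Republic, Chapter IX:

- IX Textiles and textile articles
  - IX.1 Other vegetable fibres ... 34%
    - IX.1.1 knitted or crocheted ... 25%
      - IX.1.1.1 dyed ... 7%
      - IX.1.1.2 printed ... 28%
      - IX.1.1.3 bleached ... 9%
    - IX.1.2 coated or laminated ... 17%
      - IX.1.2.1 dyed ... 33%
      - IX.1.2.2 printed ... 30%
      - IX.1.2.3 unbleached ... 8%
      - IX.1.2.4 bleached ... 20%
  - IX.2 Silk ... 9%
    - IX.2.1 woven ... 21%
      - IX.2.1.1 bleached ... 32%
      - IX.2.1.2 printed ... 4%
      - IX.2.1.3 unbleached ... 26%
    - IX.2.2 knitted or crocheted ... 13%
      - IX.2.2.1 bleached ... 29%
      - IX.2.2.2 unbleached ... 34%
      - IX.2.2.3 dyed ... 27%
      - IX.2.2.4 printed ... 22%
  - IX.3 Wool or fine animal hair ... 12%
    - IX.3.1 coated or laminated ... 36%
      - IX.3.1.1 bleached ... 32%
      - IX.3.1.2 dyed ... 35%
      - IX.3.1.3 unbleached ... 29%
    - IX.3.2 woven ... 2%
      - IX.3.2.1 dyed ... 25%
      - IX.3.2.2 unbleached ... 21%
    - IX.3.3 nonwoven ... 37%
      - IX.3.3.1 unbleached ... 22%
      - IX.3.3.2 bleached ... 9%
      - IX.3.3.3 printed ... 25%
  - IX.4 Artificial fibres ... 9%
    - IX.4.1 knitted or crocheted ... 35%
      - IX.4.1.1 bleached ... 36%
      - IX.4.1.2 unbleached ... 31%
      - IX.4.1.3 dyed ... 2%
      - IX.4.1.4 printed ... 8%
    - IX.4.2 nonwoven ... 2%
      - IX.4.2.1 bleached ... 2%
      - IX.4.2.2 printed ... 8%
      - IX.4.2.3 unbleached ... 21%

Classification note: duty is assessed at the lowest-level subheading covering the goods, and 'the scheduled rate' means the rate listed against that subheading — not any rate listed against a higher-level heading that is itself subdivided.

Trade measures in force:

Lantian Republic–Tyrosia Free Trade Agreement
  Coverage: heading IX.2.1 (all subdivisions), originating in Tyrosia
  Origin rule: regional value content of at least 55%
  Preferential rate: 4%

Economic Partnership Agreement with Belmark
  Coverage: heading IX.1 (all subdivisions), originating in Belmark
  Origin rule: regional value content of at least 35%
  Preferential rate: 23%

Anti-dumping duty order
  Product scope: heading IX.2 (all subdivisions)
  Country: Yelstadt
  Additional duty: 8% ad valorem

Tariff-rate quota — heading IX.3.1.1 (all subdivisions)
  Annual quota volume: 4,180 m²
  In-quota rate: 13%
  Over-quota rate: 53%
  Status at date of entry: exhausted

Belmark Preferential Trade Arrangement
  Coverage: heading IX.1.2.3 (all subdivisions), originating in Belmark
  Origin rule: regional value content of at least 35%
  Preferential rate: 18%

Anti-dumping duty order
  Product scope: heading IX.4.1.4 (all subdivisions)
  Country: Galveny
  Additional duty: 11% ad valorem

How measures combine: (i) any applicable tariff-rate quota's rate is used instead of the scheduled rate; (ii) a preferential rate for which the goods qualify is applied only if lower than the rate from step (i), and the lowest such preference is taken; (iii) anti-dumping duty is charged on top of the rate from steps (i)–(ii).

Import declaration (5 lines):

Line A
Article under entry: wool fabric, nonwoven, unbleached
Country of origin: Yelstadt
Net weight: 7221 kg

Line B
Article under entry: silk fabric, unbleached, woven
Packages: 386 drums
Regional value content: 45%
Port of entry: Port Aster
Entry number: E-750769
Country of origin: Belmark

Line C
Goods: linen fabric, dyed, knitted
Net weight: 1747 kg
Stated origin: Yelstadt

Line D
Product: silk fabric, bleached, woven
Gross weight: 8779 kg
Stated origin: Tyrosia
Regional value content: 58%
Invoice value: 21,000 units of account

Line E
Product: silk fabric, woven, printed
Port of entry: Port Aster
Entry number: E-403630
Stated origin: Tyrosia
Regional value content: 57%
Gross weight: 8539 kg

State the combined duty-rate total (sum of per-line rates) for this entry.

63%

Line A: wool → IX.3; nonwoven → IX.3.3; unbleached → IX.3.3.1. Scheduled 22%. No special measure applies. → 22%.
Line B: silk → IX.2; woven → IX.2.1; unbleached → IX.2.1.3. Scheduled 26%. Belmark agreement on IX.1: IX.2.1.3 not covered; Belmark agreement on IX.1.2.3: IX.2.1.3 not covered. → 26%.
Line C: linen → IX.1; knitted → IX.1.1; dyed → IX.1.1.1. Scheduled 7%. No special measure applies. → 7%.
Line D: silk → IX.2; woven → IX.2.1; bleached → IX.2.1.1. Scheduled 32%. Tyrosia agreement on IX.2.1: RVC ≥ 55% → 4% available; preferential 4%. → 4%.
Line E: silk → IX.2; woven → IX.2.1; printed → IX.2.1.2. Scheduled 4%. Tyrosia agreement on IX.2.1: RVC ≥ 55% → 4% available; preference 4% not lower than 4% → no reduction. → 4%.
Sum: 22% + 26% + 7% + 4% + 4% = 63%.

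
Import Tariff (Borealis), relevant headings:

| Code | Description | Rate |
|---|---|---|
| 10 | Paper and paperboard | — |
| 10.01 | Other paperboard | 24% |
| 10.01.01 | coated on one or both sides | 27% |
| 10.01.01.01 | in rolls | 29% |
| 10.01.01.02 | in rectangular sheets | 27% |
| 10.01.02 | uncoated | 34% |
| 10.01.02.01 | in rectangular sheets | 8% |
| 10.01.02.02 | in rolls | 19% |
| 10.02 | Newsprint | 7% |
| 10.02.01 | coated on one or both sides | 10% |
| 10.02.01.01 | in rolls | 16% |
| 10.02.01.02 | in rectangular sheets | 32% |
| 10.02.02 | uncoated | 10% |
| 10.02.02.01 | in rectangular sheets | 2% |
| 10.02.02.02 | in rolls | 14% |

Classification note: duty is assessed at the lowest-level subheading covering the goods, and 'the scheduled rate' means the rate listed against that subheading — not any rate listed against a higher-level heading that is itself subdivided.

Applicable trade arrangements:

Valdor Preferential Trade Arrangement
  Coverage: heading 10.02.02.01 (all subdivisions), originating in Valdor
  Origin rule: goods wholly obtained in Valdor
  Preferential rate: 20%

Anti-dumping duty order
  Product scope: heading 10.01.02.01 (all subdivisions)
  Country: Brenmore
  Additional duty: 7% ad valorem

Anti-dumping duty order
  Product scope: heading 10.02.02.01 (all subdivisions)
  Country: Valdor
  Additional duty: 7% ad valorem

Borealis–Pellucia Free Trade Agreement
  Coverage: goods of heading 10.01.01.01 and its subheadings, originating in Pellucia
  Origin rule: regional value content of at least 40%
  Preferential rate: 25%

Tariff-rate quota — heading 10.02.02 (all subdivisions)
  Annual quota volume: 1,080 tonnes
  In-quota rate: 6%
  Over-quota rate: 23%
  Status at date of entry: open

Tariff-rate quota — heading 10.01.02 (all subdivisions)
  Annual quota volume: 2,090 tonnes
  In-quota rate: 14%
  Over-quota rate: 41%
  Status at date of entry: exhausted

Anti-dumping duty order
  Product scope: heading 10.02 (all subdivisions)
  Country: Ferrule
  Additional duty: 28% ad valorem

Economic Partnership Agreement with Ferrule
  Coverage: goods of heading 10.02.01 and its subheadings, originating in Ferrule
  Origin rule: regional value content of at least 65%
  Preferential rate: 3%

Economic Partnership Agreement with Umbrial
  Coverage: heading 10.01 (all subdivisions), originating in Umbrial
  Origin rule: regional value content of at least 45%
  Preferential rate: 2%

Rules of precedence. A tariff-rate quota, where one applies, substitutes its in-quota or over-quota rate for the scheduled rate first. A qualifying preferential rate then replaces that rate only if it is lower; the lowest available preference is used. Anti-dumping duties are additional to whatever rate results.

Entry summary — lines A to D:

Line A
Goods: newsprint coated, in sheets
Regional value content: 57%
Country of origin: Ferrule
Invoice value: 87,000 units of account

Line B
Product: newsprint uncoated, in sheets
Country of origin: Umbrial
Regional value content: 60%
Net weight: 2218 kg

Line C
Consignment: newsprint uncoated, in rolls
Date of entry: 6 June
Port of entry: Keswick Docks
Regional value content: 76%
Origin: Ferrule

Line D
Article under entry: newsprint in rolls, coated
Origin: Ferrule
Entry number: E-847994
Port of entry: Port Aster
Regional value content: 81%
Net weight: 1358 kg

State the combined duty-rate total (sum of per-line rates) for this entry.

131%

Line A: newsprint → 10.02; coated → 10.02.01; in sheets → 10.02.01.02. Scheduled 32%. Ferrule agreement on 10.02.01: RVC < 65%; anti-dumping (Ferrule, 10.02): +28%; total 32% + 28% = 60%. → 60%.
Line B: newsprint → 10.02; uncoated → 10.02.02; in sheets → 10.02.02.01. Scheduled 2%. quota on 10.02.02 open → in-quota 6%; Umbrial agreement on 10.01: 10.02.02.01 not covered. → 6%.
Line C: newsprint → 10.02; uncoated → 10.02.02; in rolls → 10.02.02.02. Scheduled 14%. quota on 10.02.02 open → in-quota 6%; Ferrule agreement on 10.02.01: 10.02.02.02 not covered; anti-dumping (Ferrule, 10.02): +28%; total 6% + 28% = 34%. → 34%.
Line D: newsprint → 10.02; coated → 10.02.01; in rolls → 10.02.01.01. Scheduled 16%. Ferrule agreement on 10.02.01: RVC ≥ 65% → 3% available; preferential 3%; anti-dumping (Ferrule, 10.02): +28%; total 3% + 28% = 31%. → 31%.
Sum: 60% + 6% + 34% + 31% = 131%.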